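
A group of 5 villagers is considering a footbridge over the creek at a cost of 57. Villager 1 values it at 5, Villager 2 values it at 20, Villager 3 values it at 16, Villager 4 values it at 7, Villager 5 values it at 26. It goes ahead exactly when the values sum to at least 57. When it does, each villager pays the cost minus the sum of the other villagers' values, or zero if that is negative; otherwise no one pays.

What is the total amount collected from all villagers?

Total value 74 ≥ cost 57, so it is built.
Villager 1: others sum to 69; max(0, 57 - 69) = 0.
Villager 2: others sum to 54; max(0, 57 - 54) = 3.
Villager 3: others sum to 58; max(0, 57 - 58) = 0.
Villager 4: others sum to 67; max(0, 57 - 67) = 0.
Villager 5: others sum to 48; max(0, 57 - 48) = 9.
Total collected = 0 + 3 + 0 + 0 + 9 = 12.

12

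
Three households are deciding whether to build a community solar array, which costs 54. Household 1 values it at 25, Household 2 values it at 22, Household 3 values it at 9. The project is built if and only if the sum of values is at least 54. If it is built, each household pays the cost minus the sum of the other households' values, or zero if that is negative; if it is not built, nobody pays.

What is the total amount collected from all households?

Total value 56 ≥ cost 54, so it is built.
Household 1: others sum to 31; max(0, 54 - 31) = 23.
Household 2: others sum to 34; max(0, 54 - 34) = 20.
Household 3: others sum to 47; max(0, 54 - 47) = 7.
Total collected = 23 + 20 + 7 = 50.

50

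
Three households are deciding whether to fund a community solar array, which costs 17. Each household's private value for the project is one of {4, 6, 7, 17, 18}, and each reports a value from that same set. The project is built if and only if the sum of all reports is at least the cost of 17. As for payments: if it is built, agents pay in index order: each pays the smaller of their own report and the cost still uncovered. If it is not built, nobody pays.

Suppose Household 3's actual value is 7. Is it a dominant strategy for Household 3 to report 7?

Check each profile of the others' reports and compare truth against every alternative report.
Others report (4, 17): truth gives 7, best alternative gives 7.
Others report (4, 18): truth gives 7, best alternative gives 7.
Others report (6, 17): truth gives 7, best alternative gives 7.
Others report (6, 18): truth gives 7, best alternative gives 7.
Others report (7, 17): truth gives 7, best alternative gives 7.
Others report (7, 18): truth gives 7, best alternative gives 7.
(Remaining 19 profiles checked similarly; truth is weakly best in each.)
In every case the truthful report is at least as good as any alternative, so it is a dominant strategy.

Yes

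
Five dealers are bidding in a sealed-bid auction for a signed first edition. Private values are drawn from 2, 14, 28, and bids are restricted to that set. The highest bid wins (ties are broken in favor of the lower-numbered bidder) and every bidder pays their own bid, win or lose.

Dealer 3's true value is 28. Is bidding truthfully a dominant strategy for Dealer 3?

Consider the case where Dealer 1 bids 2, Dealer 2 bids 2, Dealer 4 bids 2 and Dealer 5 bids 2.
Truthful bid 28: wins, pays 28, utility 28 - 28 = 0.
Bid 14 instead: wins, pays 14, utility 28 - 14 = 14.
Since 14 > 0, bidding 14 is strictly better here, so truthful bidding is not dominant.

No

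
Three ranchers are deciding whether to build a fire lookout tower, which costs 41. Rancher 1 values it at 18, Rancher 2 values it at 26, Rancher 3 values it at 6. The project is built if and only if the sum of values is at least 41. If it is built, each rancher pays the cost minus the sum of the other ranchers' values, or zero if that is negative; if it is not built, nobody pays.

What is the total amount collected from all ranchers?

26

Total value 50 ≥ cost 41, so it is built.
Rancher 1: others sum to 32; max(0, 41 - 32) = 9.
Rancher 2: others sum to 24; max(0, 41 - 24) = 17.
Rancher 3: others sum to 44; max(0, 41 - 44) = 0.
Total collected = 9 + 17 + 0 = 26.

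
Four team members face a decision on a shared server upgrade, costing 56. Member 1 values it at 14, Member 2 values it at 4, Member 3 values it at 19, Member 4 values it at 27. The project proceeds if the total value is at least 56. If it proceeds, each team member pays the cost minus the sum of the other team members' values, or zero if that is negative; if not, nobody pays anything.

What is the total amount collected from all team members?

36

Total value 64 ≥ cost 56, so it is built.
Member 1: others sum to 50; max(0, 56 - 50) = 6.
Member 2: others sum to 60; max(0, 56 - 60) = 0.
Member 3: others sum to 45; max(0, 56 - 45) = 11.
Member 4: others sum to 37; max(0, 56 - 37) = 19.
Total collected = 6 + 0 + 11 + 19 = 36.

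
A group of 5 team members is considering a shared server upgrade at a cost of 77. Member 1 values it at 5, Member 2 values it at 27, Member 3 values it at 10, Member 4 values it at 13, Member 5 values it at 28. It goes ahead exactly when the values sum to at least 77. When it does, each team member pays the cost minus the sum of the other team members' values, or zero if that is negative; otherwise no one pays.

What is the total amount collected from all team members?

Total value 83 ≥ cost 77, so it is built.
Member 1: others sum to 78; max(0, 77 - 78) = 0.
Member 2: others sum to 56; max(0, 77 - 56) = 21.
Member 3: others sum to 73; max(0, 77 - 73) = 4.
Member 4: others sum to 70; max(0, 77 - 70) = 7.
Member 5: others sum to 55; max(0, 77 - 55) = 22.
Total collected = 0 + 21 + 4 + 7 + 22 = 54.

54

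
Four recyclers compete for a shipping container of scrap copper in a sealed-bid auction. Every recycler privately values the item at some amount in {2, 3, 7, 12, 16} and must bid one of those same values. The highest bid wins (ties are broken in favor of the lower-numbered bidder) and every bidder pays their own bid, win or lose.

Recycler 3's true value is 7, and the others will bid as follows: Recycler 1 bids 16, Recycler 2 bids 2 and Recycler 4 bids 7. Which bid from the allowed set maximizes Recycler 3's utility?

2

Bid 2: loses but pays 2, utility -2.
Bid 3: loses but pays 3, utility -3.
Bid 7: loses but pays 7, utility -7.
Bid 12: loses but pays 12, utility -12.
Bid 16: loses but pays 16, utility -16.
The best choice is 2 with utility -2.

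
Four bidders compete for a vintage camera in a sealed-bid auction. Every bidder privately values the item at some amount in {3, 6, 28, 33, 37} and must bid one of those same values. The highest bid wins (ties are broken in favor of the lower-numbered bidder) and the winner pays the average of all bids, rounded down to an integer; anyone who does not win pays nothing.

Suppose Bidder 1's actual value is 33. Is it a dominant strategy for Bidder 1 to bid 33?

Consider the case where Bidder 2 bids 3, Bidder 3 bids 3 and Bidder 4 bids 3.
Truthful bid 33: wins, pays 10, utility 33 - 10 = 23.
Bid 3 instead: wins, pays 3, utility 33 - 3 = 30.
Since 30 > 23, bidding 3 is strictly better here, so truthful bidding is not dominant.

No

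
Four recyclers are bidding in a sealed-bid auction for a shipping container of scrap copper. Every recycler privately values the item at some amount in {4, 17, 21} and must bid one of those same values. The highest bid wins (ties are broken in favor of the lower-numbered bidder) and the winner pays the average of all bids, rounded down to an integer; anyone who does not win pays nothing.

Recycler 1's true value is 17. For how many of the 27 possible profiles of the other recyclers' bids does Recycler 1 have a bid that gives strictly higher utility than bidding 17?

Others bid (4, 4, 4): truth gives 10; bid 4 gives 13 > 10. Violating.
Others bid (4, 4, 21): truth gives 0; bid 21 gives 5 > 0. Violating.
Others bid (4, 17, 21): truth gives 0; bid 21 gives 2 > 0. Violating.
Others bid (4, 21, 4): truth gives 0; bid 21 gives 5 > 0. Violating.
Others bid (4, 4, 17): truth gives 7; no alternative beats it.
Others bid (4, 17, 4): truth gives 7; no alternative beats it.
(Checking all 27 profiles: 13 have a profitable deviation, 14 do not.)

13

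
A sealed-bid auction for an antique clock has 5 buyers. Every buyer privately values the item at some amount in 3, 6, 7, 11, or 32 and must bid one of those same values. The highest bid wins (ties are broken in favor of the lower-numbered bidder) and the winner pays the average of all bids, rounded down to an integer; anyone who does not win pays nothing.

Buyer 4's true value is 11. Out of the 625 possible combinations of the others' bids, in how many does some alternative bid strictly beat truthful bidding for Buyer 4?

Others bid (3, 3, 3, 3): truth gives 7; bid 6 gives 8 > 7. Violating.
Others bid (3, 3, 3, 6): truth gives 6; bid 6 gives 7 > 6. Violating.
Others bid (3, 3, 3, 7): truth gives 6; bid 7 gives 7 > 6. Violating.
Others bid (3, 3, 6, 3): truth gives 6; bid 7 gives 7 > 6. Violating.
Others bid (3, 3, 3, 11): truth gives 5; no alternative beats it.
Others bid (3, 3, 3, 32): truth gives 0; no alternative beats it.
(Checking all 625 profiles: 21 have a profitable deviation, 604 do not.)

21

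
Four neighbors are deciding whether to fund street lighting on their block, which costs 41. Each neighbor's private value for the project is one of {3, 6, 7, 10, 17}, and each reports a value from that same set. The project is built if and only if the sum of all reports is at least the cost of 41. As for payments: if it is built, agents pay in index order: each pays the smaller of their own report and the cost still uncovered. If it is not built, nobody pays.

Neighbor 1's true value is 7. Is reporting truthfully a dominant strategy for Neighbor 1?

Consider the case where Neighbor 2 reports 3, Neighbor 3 reports 17 and Neighbor 4 reports 17.
Truthful report 7: project built, pays 7, utility 7 - 7 = 0.
Report 6 instead: project built, pays 6, utility 7 - 6 = 1.
Since 1 > 0, reporting 6 is strictly better here, so truthful reporting is not dominant.

No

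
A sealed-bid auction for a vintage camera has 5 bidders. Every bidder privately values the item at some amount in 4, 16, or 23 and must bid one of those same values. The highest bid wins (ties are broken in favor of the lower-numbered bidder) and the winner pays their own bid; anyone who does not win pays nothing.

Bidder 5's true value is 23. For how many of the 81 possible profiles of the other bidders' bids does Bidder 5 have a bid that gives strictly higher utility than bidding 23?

Others bid (4, 4, 4, 4): truth gives 0; bid 16 gives 7 > 0. Violating.
Others bid (4, 4, 4, 16): truth gives 0; no alternative beats it.
Others bid (4, 4, 4, 23): truth gives 0; no alternative beats it.
(Checking all 81 profiles: 1 has a profitable deviation, 80 do not.)

1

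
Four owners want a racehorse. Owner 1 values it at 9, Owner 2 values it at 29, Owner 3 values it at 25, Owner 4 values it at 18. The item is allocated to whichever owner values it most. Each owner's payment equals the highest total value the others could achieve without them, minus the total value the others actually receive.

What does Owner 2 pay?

25

Owner 2 has the highest value and receives the item.
Without Owner 2, the item would go to the next-highest value, 25, so the others could achieve 25.
With Owner 2 present and winning, the others receive nothing, so their total is 0.
Payment = 25 - 0 = 25.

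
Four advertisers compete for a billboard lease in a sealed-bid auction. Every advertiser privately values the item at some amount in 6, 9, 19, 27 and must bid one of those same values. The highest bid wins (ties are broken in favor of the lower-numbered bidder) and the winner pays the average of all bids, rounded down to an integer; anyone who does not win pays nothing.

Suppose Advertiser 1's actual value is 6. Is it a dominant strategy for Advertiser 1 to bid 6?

Check each profile of the others' bids and compare truth against every alternative bid.
Others bid (9, 9, 9): truth gives 0, best alternative gives -3.
Others bid (6, 9, 9): truth gives 0, best alternative gives -2.
Others bid (9, 6, 9): truth gives 0, best alternative gives -2.
Others bid (9, 9, 6): truth gives 0, best alternative gives -2.
Others bid (6, 6, 9): truth gives 0, best alternative gives -1.
Others bid (6, 9, 6): truth gives 0, best alternative gives -1.
(Remaining 58 profiles checked similarly; truth is weakly best in each.)
In every case the truthful bid is at least as good as any alternative, so it is a dominant strategy.

Yes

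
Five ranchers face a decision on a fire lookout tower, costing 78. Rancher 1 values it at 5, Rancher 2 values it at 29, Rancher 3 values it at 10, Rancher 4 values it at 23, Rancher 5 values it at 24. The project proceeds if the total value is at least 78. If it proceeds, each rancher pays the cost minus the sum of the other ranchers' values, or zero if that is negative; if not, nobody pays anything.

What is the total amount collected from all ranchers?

Total value 91 ≥ cost 78, so it is built.
Rancher 1: others sum to 86; max(0, 78 - 86) = 0.
Rancher 2: others sum to 62; max(0, 78 - 62) = 16.
Rancher 3: others sum to 81; max(0, 78 - 81) = 0.
Rancher 4: others sum to 68; max(0, 78 - 68) = 10.
Rancher 5: others sum to 67; max(0, 78 - 67) = 11.
Total collected = 0 + 16 + 0 + 10 + 11 = 37.

37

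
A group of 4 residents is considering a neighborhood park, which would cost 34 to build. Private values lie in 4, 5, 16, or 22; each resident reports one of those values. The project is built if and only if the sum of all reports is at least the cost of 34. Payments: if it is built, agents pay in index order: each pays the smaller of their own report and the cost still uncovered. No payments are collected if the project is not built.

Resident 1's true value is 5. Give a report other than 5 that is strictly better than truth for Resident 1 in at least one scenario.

4

Suppose Resident 2 reports 4, Resident 3 reports 4 and Resident 4 reports 22.
Report 5: project built, pays 5, utility 5 - 5 = 0.
Report 4: project built, pays 4, utility 5 - 4 = 1.
So reporting 4 beats truth here (1 > 0).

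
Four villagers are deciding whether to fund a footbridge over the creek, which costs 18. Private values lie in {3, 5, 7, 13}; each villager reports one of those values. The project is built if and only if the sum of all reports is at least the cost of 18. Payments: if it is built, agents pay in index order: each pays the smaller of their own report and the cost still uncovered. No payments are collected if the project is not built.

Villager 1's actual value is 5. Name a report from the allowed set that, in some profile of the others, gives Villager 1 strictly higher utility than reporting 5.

3

Suppose Villager 2 reports 3, Villager 3 reports 3 and Villager 4 reports 13.
Report 5: project built, pays 5, utility 5 - 5 = 0.
Report 3: project built, pays 3, utility 5 - 3 = 2.
So reporting 3 beats truth here (2 > 0).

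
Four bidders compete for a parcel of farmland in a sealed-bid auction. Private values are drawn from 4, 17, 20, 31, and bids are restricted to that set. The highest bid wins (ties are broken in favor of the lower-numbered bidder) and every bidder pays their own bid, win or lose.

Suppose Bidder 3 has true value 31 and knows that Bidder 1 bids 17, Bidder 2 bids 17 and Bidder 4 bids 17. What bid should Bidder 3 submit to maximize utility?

20

Bid 4: loses but pays 4, utility -4.
Bid 17: loses but pays 17, utility -17.
Bid 20: wins, pays 20, utility 31 - 20 = 11.
Bid 31: wins, pays 31, utility 31 - 31 = 0.
The best choice is 20 with utility 11.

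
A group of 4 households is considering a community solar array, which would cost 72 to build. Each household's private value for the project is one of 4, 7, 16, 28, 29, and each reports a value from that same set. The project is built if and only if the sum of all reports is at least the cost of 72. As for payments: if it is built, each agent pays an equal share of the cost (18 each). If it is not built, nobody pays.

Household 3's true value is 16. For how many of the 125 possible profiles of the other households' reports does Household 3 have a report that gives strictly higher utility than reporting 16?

Others report (4, 28, 28): truth gives -2; report 4 gives 0 > -2. Violating.
Others report (4, 28, 29): truth gives -2; report 4 gives 0 > -2. Violating.
Others report (4, 29, 28): truth gives -2; report 4 gives 0 > -2. Violating.
Others report (4, 29, 29): truth gives -2; report 4 gives 0 > -2. Violating.
Others report (4, 4, 4): truth gives 0; no alternative beats it.
Others report (4, 4, 7): truth gives 0; no alternative beats it.
(Checking all 125 profiles: 30 have a profitable deviation, 95 do not.)

30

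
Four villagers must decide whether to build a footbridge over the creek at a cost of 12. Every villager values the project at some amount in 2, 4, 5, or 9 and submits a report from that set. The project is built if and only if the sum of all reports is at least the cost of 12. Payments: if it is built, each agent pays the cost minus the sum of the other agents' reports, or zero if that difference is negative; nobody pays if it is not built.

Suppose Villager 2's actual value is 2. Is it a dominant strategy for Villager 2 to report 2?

Check each profile of the others' reports and compare truth against every alternative report.
Others report (2, 2, 4): truth gives 0, best alternative gives -2.
Others report (2, 4, 2): truth gives 0, best alternative gives -2.
Others report (4, 2, 2): truth gives 0, best alternative gives -2.
Others report (2, 2, 5): truth gives 0, best alternative gives -1.
Others report (2, 5, 2): truth gives 0, best alternative gives -1.
Others report (5, 2, 2): truth gives 0, best alternative gives -1.
(Remaining 58 profiles checked similarly; truth is weakly best in each.)
In every case the truthful report is at least as good as any alternative, so it is a dominant strategy.

Yes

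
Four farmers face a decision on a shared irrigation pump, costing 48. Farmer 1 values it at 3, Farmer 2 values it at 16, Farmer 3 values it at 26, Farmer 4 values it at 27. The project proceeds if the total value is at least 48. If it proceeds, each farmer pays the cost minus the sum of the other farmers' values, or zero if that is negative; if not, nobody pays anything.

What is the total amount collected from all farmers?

Total value 72 ≥ cost 48, so it is built.
Farmer 1: others sum to 69; max(0, 48 - 69) = 0.
Farmer 2: others sum to 56; max(0, 48 - 56) = 0.
Farmer 3: others sum to 46; max(0, 48 - 46) = 2.
Farmer 4: others sum to 45; max(0, 48 - 45) = 3.
Total collected = 0 + 0 + 2 + 3 = 5.

5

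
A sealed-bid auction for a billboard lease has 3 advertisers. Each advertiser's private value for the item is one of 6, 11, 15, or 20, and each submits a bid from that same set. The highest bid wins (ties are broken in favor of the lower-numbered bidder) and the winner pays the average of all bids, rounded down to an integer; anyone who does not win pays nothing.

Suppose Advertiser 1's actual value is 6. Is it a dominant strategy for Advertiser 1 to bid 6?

Yes

Check each profile of the others' bids and compare truth against every alternative bid.
Others bid (11, 11): truth gives 0, best alternative gives -5.
Others bid (6, 11): truth gives 0, best alternative gives -3.
Others bid (11, 6): truth gives 0, best alternative gives -3.
Others bid (6, 6): truth gives 0, best alternative gives -1.
Others bid (6, 15): truth gives 0, best alternative gives 0.
Others bid (6, 20): truth gives 0, best alternative gives 0.
(Remaining 10 profiles checked similarly; truth is weakly best in each.)
In every case the truthful bid is at least as good as any alternative, so it is a dominant strategy.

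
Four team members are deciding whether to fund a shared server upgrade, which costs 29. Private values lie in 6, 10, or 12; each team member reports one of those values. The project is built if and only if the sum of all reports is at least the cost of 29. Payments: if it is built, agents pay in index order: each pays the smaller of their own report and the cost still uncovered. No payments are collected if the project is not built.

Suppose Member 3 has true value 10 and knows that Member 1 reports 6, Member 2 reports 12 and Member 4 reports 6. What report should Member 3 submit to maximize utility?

Report 6: project built, pays 6, utility 10 - 6 = 4.
Report 10: project built, pays 10, utility 10 - 10 = 0.
Report 12: project built, pays 11, utility 10 - 11 = -1.
The best choice is 6 with utility 4.

6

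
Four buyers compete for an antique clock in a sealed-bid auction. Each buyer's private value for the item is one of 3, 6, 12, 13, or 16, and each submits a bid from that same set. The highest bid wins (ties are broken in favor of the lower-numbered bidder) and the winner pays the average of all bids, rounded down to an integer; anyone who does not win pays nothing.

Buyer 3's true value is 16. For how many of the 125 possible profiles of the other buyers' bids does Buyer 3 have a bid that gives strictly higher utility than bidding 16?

30

Others bid (3, 3, 3): truth gives 10; bid 6 gives 13 > 10. Violating.
Others bid (3, 3, 6): truth gives 9; bid 6 gives 12 > 9. Violating.
Others bid (3, 3, 12): truth gives 8; bid 12 gives 9 > 8. Violating.
Others bid (3, 6, 3): truth gives 9; bid 12 gives 10 > 9. Violating.
Others bid (3, 3, 13): truth gives 8; no alternative beats it.
Others bid (3, 3, 16): truth gives 7; no alternative beats it.
(Checking all 125 profiles: 30 have a profitable deviation, 95 do not.)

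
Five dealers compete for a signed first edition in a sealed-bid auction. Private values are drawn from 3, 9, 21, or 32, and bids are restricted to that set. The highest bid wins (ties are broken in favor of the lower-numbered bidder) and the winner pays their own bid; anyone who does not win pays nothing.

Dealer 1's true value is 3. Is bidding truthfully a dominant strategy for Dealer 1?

Yes

Check each profile of the others' bids and compare truth against every alternative bid.
Others bid (3, 3, 3, 3): truth gives 0, best alternative gives -6.
Others bid (3, 3, 3, 9): truth gives 0, best alternative gives -6.
Others bid (3, 3, 9, 3): truth gives 0, best alternative gives -6.
Others bid (3, 3, 9, 9): truth gives 0, best alternative gives -6.
Others bid (3, 9, 3, 3): truth gives 0, best alternative gives -6.
Others bid (3, 9, 3, 9): truth gives 0, best alternative gives -6.
(Remaining 250 profiles checked similarly; truth is weakly best in each.)
In every case the truthful bid is at least as good as any alternative, so it is a dominant strategy.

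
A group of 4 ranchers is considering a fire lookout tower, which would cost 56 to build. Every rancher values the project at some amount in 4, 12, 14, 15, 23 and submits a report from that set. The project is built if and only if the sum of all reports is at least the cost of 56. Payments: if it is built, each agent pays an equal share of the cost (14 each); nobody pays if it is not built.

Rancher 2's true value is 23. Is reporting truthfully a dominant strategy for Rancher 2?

Check each profile of the others' reports and compare truth against every alternative report.
Others report (4, 12, 23): truth gives 9, best alternative gives 0.
Others report (4, 14, 15): truth gives 9, best alternative gives 0.
Others report (4, 15, 14): truth gives 9, best alternative gives 0.
Others report (4, 15, 15): truth gives 9, best alternative gives 0.
Others report (4, 23, 12): truth gives 9, best alternative gives 0.
Others report (12, 4, 23): truth gives 9, best alternative gives 0.
(Remaining 119 profiles checked similarly; truth is weakly best in each.)
In every case the truthful report is at least as good as any alternative, so it is a dominant strategy.

Yes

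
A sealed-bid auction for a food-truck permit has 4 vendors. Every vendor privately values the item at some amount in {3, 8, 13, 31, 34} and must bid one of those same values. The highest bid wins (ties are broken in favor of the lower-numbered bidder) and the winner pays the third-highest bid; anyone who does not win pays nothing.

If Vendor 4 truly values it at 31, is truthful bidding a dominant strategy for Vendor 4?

Consider the case where Vendor 1 bids 3, Vendor 2 bids 3 and Vendor 3 bids 31.
Truthful bid 31: loses, pays 0, utility 0.
Bid 34 instead: wins, pays 3, utility 31 - 3 = 28.
Since 28 > 0, bidding 34 is strictly better here, so truthful bidding is not dominant.

No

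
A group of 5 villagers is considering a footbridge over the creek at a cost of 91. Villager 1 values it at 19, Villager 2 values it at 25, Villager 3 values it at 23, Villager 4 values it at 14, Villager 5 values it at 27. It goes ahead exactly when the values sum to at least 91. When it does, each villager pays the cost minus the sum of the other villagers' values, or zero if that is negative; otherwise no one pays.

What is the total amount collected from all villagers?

26

Total value 108 ≥ cost 91, so it is built.
Villager 1: others sum to 89; max(0, 91 - 89) = 2.
Villager 2: others sum to 83; max(0, 91 - 83) = 8.
Villager 3: others sum to 85; max(0, 91 - 85) = 6.
Villager 4: others sum to 94; max(0, 91 - 94) = 0.
Villager 5: others sum to 81; max(0, 91 - 81) = 10.
Total collected = 2 + 8 + 6 + 0 + 10 = 26.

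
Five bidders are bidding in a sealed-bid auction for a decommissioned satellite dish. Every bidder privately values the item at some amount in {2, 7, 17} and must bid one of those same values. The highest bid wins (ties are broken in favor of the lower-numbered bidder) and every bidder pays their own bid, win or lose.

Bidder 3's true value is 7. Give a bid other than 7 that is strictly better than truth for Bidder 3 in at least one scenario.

2

Suppose Bidder 1 bids 2, Bidder 2 bids 2, Bidder 4 bids 2 and Bidder 5 bids 17.
Bid 7: loses but pays 7, utility -7.
Bid 2: loses but pays 2, utility -2.
So bidding 2 beats truth here (-2 > -7).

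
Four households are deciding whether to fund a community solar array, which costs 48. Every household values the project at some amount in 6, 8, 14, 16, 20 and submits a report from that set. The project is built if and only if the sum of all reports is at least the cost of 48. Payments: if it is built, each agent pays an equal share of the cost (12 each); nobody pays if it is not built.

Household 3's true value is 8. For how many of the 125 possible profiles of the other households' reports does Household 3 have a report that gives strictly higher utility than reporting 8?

9

Others report (6, 14, 20): truth gives -4; report 6 gives 0 > -4. Violating.
Others report (6, 20, 14): truth gives -4; report 6 gives 0 > -4. Violating.
Others report (8, 16, 16): truth gives -4; report 6 gives 0 > -4. Violating.
Others report (14, 6, 20): truth gives -4; report 6 gives 0 > -4. Violating.
Others report (6, 6, 6): truth gives 0; no alternative beats it.
Others report (6, 6, 8): truth gives 0; no alternative beats it.
(Checking all 125 profiles: 9 have a profitable deviation, 116 do not.)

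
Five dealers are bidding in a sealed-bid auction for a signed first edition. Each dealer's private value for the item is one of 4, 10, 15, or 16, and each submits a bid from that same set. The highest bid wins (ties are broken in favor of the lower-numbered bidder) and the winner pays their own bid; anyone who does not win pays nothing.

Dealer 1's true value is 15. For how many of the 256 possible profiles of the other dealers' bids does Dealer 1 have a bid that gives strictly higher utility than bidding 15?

Others bid (4, 4, 4, 4): truth gives 0; bid 4 gives 11 > 0. Violating.
Others bid (4, 4, 4, 10): truth gives 0; bid 10 gives 5 > 0. Violating.
Others bid (4, 4, 10, 4): truth gives 0; bid 10 gives 5 > 0. Violating.
Others bid (4, 4, 10, 10): truth gives 0; bid 10 gives 5 > 0. Violating.
Others bid (4, 4, 4, 15): truth gives 0; no alternative beats it.
Others bid (4, 4, 4, 16): truth gives 0; no alternative beats it.
(Checking all 256 profiles: 16 have a profitable deviation, 240 do not.)

16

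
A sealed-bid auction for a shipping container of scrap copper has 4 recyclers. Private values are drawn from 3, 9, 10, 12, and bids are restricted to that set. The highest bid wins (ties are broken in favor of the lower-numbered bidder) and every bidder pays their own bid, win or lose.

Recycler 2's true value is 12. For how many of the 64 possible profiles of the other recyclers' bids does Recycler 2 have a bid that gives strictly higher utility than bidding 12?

34

Others bid (3, 3, 3): truth gives 0; bid 9 gives 3 > 0. Violating.
Others bid (3, 3, 9): truth gives 0; bid 9 gives 3 > 0. Violating.
Others bid (3, 3, 10): truth gives 0; bid 10 gives 2 > 0. Violating.
Others bid (3, 9, 3): truth gives 0; bid 9 gives 3 > 0. Violating.
Others bid (3, 3, 12): truth gives 0; no alternative beats it.
Others bid (3, 9, 12): truth gives 0; no alternative beats it.
(Checking all 64 profiles: 34 have a profitable deviation, 30 do not.)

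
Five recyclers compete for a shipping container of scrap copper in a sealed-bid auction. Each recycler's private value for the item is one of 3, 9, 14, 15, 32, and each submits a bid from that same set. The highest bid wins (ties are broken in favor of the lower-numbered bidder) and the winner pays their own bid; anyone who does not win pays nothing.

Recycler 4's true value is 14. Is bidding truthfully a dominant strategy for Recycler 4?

Consider the case where Recycler 1 bids 3, Recycler 2 bids 3, Recycler 3 bids 3 and Recycler 5 bids 3.
Truthful bid 14: wins, pays 14, utility 14 - 14 = 0.
Bid 9 instead: wins, pays 9, utility 14 - 9 = 5.
Since 5 > 0, bidding 9 is strictly better here, so truthful bidding is not dominant.

No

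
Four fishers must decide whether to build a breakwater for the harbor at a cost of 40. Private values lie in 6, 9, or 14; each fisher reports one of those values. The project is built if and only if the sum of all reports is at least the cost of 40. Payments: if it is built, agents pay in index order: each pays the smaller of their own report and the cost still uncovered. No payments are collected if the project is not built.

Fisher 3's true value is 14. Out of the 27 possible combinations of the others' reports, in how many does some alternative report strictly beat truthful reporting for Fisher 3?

10

Others report (6, 14, 14): truth gives 0; report 6 gives 8 > 0. Violating.
Others report (9, 9, 14): truth gives 0; report 9 gives 5 > 0. Violating.
Others report (9, 14, 9): truth gives 0; report 9 gives 5 > 0. Violating.
Others report (9, 14, 14): truth gives 0; report 6 gives 8 > 0. Violating.
Others report (6, 6, 6): truth gives 0; no alternative beats it.
Others report (6, 6, 9): truth gives 0; no alternative beats it.
(Checking all 27 profiles: 10 have a profitable deviation, 17 do not.)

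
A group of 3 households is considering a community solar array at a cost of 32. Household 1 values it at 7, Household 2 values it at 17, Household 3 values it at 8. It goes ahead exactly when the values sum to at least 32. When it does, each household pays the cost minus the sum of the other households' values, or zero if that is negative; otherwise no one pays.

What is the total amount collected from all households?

Total value 32 ≥ cost 32, so it is built.
Household 1: others sum to 25; max(0, 32 - 25) = 7.
Household 2: others sum to 15; max(0, 32 - 15) = 17.
Household 3: others sum to 24; max(0, 32 - 24) = 8.
Total collected = 7 + 17 + 8 = 32.

32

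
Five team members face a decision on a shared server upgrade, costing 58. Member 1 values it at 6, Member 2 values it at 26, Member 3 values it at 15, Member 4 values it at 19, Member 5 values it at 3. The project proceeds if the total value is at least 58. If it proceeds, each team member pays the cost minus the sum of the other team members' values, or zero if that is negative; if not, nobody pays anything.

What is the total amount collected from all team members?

27

Total value 69 ≥ cost 58, so it is built.
Member 1: others sum to 63; max(0, 58 - 63) = 0.
Member 2: others sum to 43; max(0, 58 - 43) = 15.
Member 3: others sum to 54; max(0, 58 - 54) = 4.
Member 4: others sum to 50; max(0, 58 - 50) = 8.
Member 5: others sum to 66; max(0, 58 - 66) = 0.
Total collected = 0 + 15 + 4 + 8 + 0 = 27.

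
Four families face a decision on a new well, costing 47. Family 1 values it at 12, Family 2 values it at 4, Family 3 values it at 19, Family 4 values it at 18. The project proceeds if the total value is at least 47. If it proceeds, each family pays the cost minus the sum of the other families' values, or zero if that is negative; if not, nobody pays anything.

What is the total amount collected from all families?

Total value 53 ≥ cost 47, so it is built.
Family 1: others sum to 41; max(0, 47 - 41) = 6.
Family 2: others sum to 49; max(0, 47 - 49) = 0.
Family 3: others sum to 34; max(0, 47 - 34) = 13.
Family 4: others sum to 35; max(0, 47 - 35) = 12.
Total collected = 6 + 0 + 13 + 12 = 31.

31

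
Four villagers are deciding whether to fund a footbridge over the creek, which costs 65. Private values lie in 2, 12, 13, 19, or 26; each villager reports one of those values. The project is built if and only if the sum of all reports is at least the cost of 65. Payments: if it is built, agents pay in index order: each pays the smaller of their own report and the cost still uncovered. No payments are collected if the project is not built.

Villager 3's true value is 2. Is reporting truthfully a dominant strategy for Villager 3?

Check each profile of the others' reports and compare truth against every alternative report.
Others report (2, 26, 26): truth gives 0, best alternative gives -10.
Others report (12, 19, 26): truth gives 0, best alternative gives -10.
Others report (12, 26, 19): truth gives 0, best alternative gives -10.
Others report (12, 26, 26): truth gives 0, best alternative gives -10.
Others report (13, 19, 26): truth gives 0, best alternative gives -10.
Others report (13, 26, 19): truth gives 0, best alternative gives -10.
(Remaining 119 profiles checked similarly; truth is weakly best in each.)
In every case the truthful report is at least as good as any alternative, so it is a dominant strategy.

Yes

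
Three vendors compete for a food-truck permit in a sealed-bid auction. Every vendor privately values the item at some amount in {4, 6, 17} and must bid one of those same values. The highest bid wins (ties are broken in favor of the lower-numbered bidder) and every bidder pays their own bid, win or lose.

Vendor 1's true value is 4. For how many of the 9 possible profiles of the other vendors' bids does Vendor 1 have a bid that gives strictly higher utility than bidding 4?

3

Others bid (4, 6): truth gives -4; bid 6 gives -2 > -4. Violating.
Others bid (6, 4): truth gives -4; bid 6 gives -2 > -4. Violating.
Others bid (6, 6): truth gives -4; bid 6 gives -2 > -4. Violating.
Others bid (4, 4): truth gives 0; no alternative beats it.
Others bid (4, 17): truth gives -4; no alternative beats it.
(Checking all 9 profiles: 3 have a profitable deviation, 6 do not.)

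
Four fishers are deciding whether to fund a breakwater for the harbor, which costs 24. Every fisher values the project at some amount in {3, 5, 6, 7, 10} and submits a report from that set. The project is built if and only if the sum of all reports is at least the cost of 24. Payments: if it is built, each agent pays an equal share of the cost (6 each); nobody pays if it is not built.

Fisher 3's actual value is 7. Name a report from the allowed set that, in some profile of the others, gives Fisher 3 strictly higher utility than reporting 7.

Suppose Fisher 1 reports 3, Fisher 2 reports 3 and Fisher 4 reports 10.
Report 7: project not built, utility 0.
Report 10: project built, pays 6, utility 7 - 6 = 1.
So reporting 10 beats truth here (1 > 0).

10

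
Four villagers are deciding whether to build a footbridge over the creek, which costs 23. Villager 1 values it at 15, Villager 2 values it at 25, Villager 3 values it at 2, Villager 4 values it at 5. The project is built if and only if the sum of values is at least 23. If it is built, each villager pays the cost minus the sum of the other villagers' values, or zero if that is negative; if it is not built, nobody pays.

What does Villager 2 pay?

Total value 47 ≥ cost 23, so the project is built.
The other villagers' values sum to 22.
Cost minus that sum is 23 - 22 = 1.

1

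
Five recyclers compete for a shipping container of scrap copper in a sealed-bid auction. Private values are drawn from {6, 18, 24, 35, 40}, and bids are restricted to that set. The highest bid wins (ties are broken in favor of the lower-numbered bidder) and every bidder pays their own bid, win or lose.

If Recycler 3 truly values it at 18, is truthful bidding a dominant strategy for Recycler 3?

Consider the case where Recycler 1 bids 6, Recycler 2 bids 6, Recycler 4 bids 6 and Recycler 5 bids 24.
Truthful bid 18: loses but pays 18, utility -18.
Bid 6 instead: loses but pays 6, utility -6.
Since -6 > -18, bidding 6 is strictly better here, so truthful bidding is not dominant.

No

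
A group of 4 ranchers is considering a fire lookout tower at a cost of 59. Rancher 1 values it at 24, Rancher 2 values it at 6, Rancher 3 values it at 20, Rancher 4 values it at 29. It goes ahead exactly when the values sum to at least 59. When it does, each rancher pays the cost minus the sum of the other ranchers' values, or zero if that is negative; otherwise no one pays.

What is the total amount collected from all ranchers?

Total value 79 ≥ cost 59, so it is built.
Rancher 1: others sum to 55; max(0, 59 - 55) = 4.
Rancher 2: others sum to 73; max(0, 59 - 73) = 0.
Rancher 3: others sum to 59; max(0, 59 - 59) = 0.
Rancher 4: others sum to 50; max(0, 59 - 50) = 9.
Total collected = 4 + 0 + 0 + 9 = 13.

13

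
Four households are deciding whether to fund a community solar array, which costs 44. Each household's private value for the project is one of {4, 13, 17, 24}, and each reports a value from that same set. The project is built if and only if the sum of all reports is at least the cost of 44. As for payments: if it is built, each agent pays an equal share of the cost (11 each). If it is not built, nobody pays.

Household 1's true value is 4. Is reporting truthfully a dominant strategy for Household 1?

Check each profile of the others' reports and compare truth against every alternative report.
Others report (4, 4, 24): truth gives 0, best alternative gives -7.
Others report (4, 13, 17): truth gives 0, best alternative gives -7.
Others report (4, 17, 13): truth gives 0, best alternative gives -7.
Others report (4, 17, 17): truth gives 0, best alternative gives -7.
Others report (4, 24, 4): truth gives 0, best alternative gives -7.
Others report (13, 4, 17): truth gives 0, best alternative gives -7.
(Remaining 58 profiles checked similarly; truth is weakly best in each.)
In every case the truthful report is at least as good as any alternative, so it is a dominant strategy.

Yes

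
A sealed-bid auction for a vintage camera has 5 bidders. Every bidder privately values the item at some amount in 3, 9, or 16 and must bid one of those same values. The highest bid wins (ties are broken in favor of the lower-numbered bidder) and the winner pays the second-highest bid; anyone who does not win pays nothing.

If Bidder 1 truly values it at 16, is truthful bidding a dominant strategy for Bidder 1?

Yes

Check each profile of the others' bids and compare truth against every alternative bid.
Others bid (3, 3, 3, 3): truth gives 13, best alternative gives 13.
Others bid (3, 3, 3, 9): truth gives 7, best alternative gives 7.
Others bid (3, 3, 9, 3): truth gives 7, best alternative gives 7.
Others bid (3, 3, 9, 9): truth gives 7, best alternative gives 7.
Others bid (3, 9, 3, 3): truth gives 7, best alternative gives 7.
Others bid (3, 9, 3, 9): truth gives 7, best alternative gives 7.
(Remaining 75 profiles checked similarly; truth is weakly best in each.)
In every case the truthful bid is at least as good as any alternative, so it is a dominant strategy.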